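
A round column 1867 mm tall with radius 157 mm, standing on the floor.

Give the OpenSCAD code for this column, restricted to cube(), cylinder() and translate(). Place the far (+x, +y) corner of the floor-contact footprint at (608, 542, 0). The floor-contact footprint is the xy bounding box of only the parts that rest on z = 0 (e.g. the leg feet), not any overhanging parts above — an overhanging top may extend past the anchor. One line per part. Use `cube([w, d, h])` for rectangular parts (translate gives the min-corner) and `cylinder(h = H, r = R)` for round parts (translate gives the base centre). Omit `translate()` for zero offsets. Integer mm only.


translate([451, 385, 0]) cylinder(h = 1867, r = 157);


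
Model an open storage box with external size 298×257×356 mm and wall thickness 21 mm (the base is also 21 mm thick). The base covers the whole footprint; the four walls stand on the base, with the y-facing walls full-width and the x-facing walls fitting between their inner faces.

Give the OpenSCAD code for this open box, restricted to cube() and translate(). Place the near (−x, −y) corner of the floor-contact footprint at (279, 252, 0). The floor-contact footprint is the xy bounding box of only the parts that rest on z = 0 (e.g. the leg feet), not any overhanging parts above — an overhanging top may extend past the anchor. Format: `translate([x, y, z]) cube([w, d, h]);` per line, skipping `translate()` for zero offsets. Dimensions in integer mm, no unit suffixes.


translate([279, 252, 0]) cube([298, 257, 21]);
translate([279, 252, 21]) cube([298, 21, 335]);
translate([279, 488, 21]) cube([298, 21, 335]);
translate([279, 273, 21]) cube([21, 215, 335]);
translate([556, 273, 21]) cube([21, 215, 335]);


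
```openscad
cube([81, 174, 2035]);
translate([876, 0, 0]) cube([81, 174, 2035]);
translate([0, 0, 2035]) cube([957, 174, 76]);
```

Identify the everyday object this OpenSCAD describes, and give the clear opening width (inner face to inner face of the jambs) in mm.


A door frame. The clear opening width is 795 mm.

Two 2035 mm tall posts with a header on top — a door frame. The left jamb is 81 mm wide at x = 0; the right jamb starts at x = 876. The clear opening is 876 − 81 = 795 mm.


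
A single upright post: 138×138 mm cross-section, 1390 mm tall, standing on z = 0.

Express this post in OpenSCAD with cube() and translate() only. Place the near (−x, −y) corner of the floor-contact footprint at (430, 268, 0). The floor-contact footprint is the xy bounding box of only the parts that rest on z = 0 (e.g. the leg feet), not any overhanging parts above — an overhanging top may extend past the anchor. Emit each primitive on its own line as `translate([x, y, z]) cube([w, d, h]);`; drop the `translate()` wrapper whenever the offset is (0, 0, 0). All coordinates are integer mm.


translate([430, 268, 0]) cube([138, 138, 1390]);


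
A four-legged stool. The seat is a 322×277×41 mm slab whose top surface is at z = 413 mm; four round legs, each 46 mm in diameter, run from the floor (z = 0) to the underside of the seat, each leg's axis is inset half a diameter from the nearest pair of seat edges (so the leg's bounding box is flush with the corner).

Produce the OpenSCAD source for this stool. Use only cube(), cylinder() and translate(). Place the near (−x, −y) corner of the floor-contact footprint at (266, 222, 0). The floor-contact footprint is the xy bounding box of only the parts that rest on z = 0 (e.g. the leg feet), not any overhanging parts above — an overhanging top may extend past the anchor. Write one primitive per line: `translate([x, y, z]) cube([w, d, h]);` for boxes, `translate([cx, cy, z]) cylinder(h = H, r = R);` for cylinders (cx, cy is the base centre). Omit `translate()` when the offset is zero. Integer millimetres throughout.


translate([266, 222, 372]) cube([322, 277, 41]);
translate([289, 245, 0]) cylinder(h = 372, r = 23);
translate([565, 245, 0]) cylinder(h = 372, r = 23);
translate([289, 476, 0]) cylinder(h = 372, r = 23);
translate([565, 476, 0]) cylinder(h = 372, r = 23);


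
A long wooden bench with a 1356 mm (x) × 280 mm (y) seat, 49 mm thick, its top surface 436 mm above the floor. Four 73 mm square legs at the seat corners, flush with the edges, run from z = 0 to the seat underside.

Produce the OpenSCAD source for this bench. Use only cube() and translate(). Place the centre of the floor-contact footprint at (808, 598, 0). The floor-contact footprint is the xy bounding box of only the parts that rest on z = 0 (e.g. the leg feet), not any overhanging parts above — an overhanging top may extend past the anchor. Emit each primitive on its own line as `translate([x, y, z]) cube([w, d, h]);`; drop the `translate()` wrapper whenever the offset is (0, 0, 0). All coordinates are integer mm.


// leg_h = 436 − 49 = 387
translate([130, 458, 387]) cube([1356, 280, 49]);
translate([130, 458, 0]) cube([73, 73, 387]);
translate([130, 665, 0]) cube([73, 73, 387]);
translate([1413, 458, 0]) cube([73, 73, 387]);
translate([1413, 665, 0]) cube([73, 73, 387]);


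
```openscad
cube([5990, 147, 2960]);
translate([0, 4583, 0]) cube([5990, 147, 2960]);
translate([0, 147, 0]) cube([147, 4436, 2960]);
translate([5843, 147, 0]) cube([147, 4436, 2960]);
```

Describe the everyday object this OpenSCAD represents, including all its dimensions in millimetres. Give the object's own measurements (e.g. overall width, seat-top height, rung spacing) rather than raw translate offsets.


The wall frame of a small rectangular building: four walls, each 2960 mm tall and 147 mm thick, enclosing a footprint 5990 mm (x) by 4730 mm (y) outside-to-outside, with no floor or roof. The front and back walls (the −y and +y sides) span the full width; the two side walls fit between them.


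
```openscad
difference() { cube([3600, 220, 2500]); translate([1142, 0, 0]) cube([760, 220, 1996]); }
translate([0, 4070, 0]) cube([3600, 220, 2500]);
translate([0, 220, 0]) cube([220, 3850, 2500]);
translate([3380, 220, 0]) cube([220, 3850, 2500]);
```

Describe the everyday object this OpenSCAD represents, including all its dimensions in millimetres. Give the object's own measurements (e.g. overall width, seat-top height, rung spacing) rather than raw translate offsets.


A single room: four walls, each 2500 mm tall and 220 mm thick, enclosing an outside footprint 3600×4290 mm (x × y), no floor or roof. The front and back walls (−y and +y sides) run the full x-width; the side walls fit between their inner faces. A door opening 760 mm wide and 1996 mm tall is cut through the front wall from the floor up, its −x edge 1142 mm from the wall's −x end.


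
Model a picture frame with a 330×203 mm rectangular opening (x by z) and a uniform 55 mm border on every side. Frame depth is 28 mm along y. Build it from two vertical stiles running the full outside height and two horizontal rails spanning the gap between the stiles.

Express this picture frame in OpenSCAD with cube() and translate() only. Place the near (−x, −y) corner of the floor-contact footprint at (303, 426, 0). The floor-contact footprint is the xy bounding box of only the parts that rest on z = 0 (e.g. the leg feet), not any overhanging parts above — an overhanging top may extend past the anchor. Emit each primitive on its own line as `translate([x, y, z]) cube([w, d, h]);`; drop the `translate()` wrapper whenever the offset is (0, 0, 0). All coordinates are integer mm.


translate([303, 426, 0]) cube([55, 28, 313]);
translate([688, 426, 0]) cube([55, 28, 313]);
translate([358, 426, 0]) cube([330, 28, 55]);
translate([358, 426, 258]) cube([330, 28, 55]);


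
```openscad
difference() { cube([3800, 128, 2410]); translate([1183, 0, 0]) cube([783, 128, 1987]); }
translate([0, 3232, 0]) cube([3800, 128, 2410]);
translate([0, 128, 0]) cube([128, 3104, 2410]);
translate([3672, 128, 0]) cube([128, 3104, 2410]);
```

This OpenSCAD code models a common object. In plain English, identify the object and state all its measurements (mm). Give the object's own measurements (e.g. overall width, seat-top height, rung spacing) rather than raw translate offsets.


A single room: four walls, each 2410 mm tall and 128 mm thick, enclosing an outside footprint 3800×3360 mm (x × y), no floor or roof. The front and back walls (−y and +y sides) run the full x-width; the side walls fit between their inner faces. A door opening 783 mm wide and 1987 mm tall is cut through the front wall from the floor up, its −x edge 1183 mm from the wall's −x end.


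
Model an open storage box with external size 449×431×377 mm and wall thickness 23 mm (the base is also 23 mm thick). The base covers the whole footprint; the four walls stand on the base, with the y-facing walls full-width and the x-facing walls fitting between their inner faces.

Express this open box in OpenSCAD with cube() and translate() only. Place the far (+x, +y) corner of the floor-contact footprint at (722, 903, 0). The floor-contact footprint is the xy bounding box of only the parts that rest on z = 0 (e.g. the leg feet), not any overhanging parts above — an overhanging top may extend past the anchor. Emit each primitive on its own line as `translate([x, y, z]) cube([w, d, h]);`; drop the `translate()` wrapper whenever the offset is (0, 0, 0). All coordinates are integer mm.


translate([273, 472, 0]) cube([449, 431, 23]);
translate([273, 472, 23]) cube([449, 23, 354]);
translate([273, 880, 23]) cube([449, 23, 354]);
translate([273, 495, 23]) cube([23, 385, 354]);
translate([699, 495, 23]) cube([23, 385, 354]);


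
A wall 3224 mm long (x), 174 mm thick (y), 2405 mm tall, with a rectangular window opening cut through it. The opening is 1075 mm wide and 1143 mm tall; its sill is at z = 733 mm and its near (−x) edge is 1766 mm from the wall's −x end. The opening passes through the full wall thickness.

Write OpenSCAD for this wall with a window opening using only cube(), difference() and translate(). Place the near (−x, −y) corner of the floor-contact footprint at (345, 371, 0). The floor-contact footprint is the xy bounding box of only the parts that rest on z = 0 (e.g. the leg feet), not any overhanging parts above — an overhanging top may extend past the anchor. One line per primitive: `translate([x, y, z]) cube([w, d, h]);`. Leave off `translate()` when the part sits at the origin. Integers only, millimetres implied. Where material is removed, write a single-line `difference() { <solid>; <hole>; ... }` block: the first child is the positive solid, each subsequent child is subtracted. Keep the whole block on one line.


difference() { translate([345, 371, 0]) cube([3224, 174, 2405]); translate([2111, 371, 733]) cube([1075, 174, 1143]); }


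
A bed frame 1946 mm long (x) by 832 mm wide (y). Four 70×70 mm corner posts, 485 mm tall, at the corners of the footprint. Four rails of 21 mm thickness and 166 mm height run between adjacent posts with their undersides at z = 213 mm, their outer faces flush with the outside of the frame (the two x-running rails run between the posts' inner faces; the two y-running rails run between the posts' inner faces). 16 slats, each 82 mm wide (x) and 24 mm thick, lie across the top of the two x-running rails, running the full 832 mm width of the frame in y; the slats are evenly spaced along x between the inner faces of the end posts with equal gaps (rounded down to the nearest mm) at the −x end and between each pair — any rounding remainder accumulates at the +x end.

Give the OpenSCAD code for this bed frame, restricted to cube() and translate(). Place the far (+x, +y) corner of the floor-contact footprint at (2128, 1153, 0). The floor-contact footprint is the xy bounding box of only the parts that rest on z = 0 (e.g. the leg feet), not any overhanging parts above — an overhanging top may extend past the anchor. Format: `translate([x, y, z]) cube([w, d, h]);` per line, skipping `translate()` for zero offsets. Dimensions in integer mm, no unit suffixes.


translate([182, 321, 0]) cube([70, 70, 485]);
translate([182, 1083, 0]) cube([70, 70, 485]);
translate([2058, 321, 0]) cube([70, 70, 485]);
translate([2058, 1083, 0]) cube([70, 70, 485]);
translate([252, 321, 213]) cube([1806, 21, 166]);
translate([252, 1132, 213]) cube([1806, 21, 166]);
translate([182, 391, 213]) cube([21, 692, 166]);
translate([2107, 391, 213]) cube([21, 692, 166]);
translate([281, 321, 379]) cube([82, 832, 24]);
translate([392, 321, 379]) cube([82, 832, 24]);
translate([503, 321, 379]) cube([82, 832, 24]);
translate([614, 321, 379]) cube([82, 832, 24]);
translate([725, 321, 379]) cube([82, 832, 24]);
translate([836, 321, 379]) cube([82, 832, 24]);
translate([947, 321, 379]) cube([82, 832, 24]);
translate([1058, 321, 379]) cube([82, 832, 24]);
translate([1169, 321, 379]) cube([82, 832, 24]);
translate([1280, 321, 379]) cube([82, 832, 24]);
translate([1391, 321, 379]) cube([82, 832, 24]);
translate([1502, 321, 379]) cube([82, 832, 24]);
translate([1613, 321, 379]) cube([82, 832, 24]);
translate([1724, 321, 379]) cube([82, 832, 24]);
translate([1835, 321, 379]) cube([82, 832, 24]);
translate([1946, 321, 379]) cube([82, 832, 24]);


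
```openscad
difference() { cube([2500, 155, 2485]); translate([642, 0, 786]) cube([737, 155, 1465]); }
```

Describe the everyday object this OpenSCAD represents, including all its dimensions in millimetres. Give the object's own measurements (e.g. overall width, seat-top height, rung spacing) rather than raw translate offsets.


A wall 2500 mm long (x), 155 mm thick (y), 2485 mm tall, with a rectangular window opening cut through it. The opening is 737 mm wide and 1465 mm tall; its sill is at z = 786 mm and its near (−x) edge is 642 mm from the wall's −x end. The opening passes through the full wall thickness.


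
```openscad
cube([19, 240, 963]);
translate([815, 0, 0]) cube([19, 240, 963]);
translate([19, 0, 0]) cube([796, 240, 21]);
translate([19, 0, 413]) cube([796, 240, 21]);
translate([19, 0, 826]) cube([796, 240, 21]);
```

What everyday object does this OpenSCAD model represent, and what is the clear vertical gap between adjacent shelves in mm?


A bookshelf. The clear shelf gap is 392 mm.

Two tall side panels with 3 horizontal boards between them — a bookshelf. The first two shelf undersides are at z = 0 and z = 413; with shelf thickness 21, the clear gap is 413 − 0 − 21 = 392 mm.


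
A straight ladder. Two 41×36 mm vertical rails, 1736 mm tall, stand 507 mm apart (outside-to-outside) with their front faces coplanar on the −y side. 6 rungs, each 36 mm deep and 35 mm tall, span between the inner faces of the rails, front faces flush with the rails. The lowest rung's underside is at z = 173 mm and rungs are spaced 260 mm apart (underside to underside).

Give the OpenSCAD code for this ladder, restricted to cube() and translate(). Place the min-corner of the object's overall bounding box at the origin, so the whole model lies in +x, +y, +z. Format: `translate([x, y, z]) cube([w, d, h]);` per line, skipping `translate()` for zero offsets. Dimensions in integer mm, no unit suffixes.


cube([41, 36, 1736]);
translate([466, 0, 0]) cube([41, 36, 1736]);
translate([41, 0, 173]) cube([425, 36, 35]);
translate([41, 0, 433]) cube([425, 36, 35]);
translate([41, 0, 693]) cube([425, 36, 35]);
translate([41, 0, 953]) cube([425, 36, 35]);
translate([41, 0, 1213]) cube([425, 36, 35]);
translate([41, 0, 1473]) cube([425, 36, 35]);


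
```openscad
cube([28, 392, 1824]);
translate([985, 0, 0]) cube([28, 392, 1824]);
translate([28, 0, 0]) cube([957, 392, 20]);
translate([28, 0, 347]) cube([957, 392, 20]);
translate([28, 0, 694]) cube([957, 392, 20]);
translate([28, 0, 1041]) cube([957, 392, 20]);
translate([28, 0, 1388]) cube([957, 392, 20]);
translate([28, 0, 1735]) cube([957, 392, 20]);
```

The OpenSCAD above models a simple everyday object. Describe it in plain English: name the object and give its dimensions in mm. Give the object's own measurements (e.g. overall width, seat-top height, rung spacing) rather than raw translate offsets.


An open bookshelf. Two side panels, each 28 mm thick, 392 mm deep and 1824 mm tall, stand 1013 mm apart (outside-to-outside). Between them sit 6 shelves, each 20 mm thick and 392 mm deep, spanning the full gap between the sides. The bottom shelf rests on the floor (its underside at z = 0) and the clear gap between one shelf's top and the next shelf's underside is 327 mm.


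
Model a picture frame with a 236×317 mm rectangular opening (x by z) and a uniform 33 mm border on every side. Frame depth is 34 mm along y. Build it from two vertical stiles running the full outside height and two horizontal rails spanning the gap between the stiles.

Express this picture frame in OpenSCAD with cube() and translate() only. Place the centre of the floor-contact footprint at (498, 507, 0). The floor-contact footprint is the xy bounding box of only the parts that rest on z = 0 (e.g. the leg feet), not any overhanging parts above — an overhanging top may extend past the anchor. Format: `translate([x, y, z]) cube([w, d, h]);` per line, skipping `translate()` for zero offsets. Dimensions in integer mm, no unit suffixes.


translate([347, 490, 0]) cube([33, 34, 383]);
translate([616, 490, 0]) cube([33, 34, 383]);
translate([380, 490, 0]) cube([236, 34, 33]);
translate([380, 490, 350]) cube([236, 34, 33]);


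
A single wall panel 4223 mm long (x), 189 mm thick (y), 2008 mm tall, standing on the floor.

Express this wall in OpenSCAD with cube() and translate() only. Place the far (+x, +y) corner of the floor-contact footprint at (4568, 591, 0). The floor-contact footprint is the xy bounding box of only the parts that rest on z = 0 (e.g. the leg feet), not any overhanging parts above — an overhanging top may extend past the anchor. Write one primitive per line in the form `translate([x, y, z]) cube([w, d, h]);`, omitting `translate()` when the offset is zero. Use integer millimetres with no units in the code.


translate([345, 402, 0]) cube([4223, 189, 2008]);


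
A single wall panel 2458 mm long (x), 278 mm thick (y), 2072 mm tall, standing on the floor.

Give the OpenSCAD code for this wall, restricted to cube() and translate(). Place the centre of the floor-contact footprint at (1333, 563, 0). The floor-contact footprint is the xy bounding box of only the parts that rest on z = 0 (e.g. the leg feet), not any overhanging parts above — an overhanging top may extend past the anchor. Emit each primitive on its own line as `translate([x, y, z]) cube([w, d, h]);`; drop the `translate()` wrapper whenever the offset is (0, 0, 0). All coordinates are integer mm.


translate([104, 424, 0]) cube([2458, 278, 2072]);


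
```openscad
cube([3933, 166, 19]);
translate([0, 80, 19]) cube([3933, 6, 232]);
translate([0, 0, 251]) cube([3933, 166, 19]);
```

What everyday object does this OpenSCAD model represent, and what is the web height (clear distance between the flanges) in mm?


An I-beam. The web height is 232 mm.

Two wide flanges with a thin centred web — an I-beam. Overall 270 mm minus two 19 mm flanges gives a web of 270 − 2·19 = 232 mm.


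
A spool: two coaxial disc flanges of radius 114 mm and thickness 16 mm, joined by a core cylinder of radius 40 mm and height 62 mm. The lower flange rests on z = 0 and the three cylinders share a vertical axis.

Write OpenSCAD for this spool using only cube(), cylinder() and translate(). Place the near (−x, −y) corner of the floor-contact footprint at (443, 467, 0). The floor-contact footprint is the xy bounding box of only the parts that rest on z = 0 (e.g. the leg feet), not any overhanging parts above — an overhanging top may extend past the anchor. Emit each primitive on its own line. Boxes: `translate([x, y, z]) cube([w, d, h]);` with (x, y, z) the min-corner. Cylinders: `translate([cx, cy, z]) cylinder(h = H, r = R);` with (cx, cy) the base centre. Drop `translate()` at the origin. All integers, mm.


translate([557, 581, 0]) cylinder(h = 16, r = 114);
translate([557, 581, 16]) cylinder(h = 62, r = 40);
translate([557, 581, 78]) cylinder(h = 16, r = 114);


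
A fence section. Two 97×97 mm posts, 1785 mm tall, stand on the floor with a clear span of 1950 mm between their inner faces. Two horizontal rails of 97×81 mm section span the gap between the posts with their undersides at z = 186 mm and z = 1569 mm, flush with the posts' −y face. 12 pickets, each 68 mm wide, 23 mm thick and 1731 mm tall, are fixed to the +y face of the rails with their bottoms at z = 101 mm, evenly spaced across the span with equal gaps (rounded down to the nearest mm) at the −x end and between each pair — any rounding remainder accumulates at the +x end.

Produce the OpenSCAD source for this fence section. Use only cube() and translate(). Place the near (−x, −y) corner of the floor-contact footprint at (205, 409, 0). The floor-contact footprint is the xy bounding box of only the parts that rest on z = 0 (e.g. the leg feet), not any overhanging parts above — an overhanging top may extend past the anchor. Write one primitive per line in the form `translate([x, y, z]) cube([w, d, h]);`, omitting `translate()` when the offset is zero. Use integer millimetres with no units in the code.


translate([205, 409, 0]) cube([97, 97, 1785]);
translate([2252, 409, 0]) cube([97, 97, 1785]);
translate([302, 409, 186]) cube([1950, 97, 81]);
translate([302, 409, 1569]) cube([1950, 97, 81]);
translate([389, 506, 101]) cube([68, 23, 1731]);
translate([544, 506, 101]) cube([68, 23, 1731]);
translate([699, 506, 101]) cube([68, 23, 1731]);
translate([854, 506, 101]) cube([68, 23, 1731]);
translate([1009, 506, 101]) cube([68, 23, 1731]);
translate([1164, 506, 101]) cube([68, 23, 1731]);
translate([1319, 506, 101]) cube([68, 23, 1731]);
translate([1474, 506, 101]) cube([68, 23, 1731]);
translate([1629, 506, 101]) cube([68, 23, 1731]);
translate([1784, 506, 101]) cube([68, 23, 1731]);
translate([1939, 506, 101]) cube([68, 23, 1731]);
translate([2094, 506, 101]) cube([68, 23, 1731]);


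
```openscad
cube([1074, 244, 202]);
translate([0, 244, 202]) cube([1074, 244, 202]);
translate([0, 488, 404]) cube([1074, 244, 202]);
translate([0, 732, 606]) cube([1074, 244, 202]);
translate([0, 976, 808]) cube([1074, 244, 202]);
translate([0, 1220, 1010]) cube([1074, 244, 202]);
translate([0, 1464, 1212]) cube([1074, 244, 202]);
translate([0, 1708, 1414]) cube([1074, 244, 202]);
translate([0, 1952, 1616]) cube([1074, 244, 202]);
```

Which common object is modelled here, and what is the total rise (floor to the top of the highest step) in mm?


A staircase. The total rise is 1818 mm.

9 identical blocks, each offset up and back from the previous — a staircase. Each step is 202 mm tall and there are 9 of them, so the total rise is 9 × 202 = 1818 mm.


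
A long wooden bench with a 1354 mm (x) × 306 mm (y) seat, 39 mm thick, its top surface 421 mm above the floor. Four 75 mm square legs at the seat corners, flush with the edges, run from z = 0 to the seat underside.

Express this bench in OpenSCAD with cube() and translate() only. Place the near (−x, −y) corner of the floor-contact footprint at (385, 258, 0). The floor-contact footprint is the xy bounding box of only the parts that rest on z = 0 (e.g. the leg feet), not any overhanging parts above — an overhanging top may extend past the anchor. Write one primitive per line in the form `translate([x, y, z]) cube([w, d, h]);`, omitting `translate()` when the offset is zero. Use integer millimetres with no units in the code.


translate([385, 258, 382]) cube([1354, 306, 39]);
translate([385, 258, 0]) cube([75, 75, 382]);
translate([385, 489, 0]) cube([75, 75, 382]);
translate([1664, 258, 0]) cube([75, 75, 382]);
translate([1664, 489, 0]) cube([75, 75, 382]);


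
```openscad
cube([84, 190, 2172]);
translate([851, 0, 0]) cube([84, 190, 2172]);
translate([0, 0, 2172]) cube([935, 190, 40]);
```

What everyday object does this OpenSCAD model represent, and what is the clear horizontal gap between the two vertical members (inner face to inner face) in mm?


A door frame. The clear opening width is 767 mm.

Two 2172 mm tall posts with a header on top — a door frame. The left jamb is 84 mm wide at x = 0; the right jamb starts at x = 851. The clear opening is 851 − 84 = 767 mm.


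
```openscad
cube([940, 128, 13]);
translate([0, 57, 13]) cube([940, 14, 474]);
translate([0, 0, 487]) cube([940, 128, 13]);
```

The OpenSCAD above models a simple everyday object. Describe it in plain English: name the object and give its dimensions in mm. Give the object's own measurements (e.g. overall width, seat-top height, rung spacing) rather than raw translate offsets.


An I-beam lying along x, 940 mm long. Overall section height 500 mm. Two flanges 128 mm wide (y) and 13 mm thick, one on the floor and one at the top; a web 14 mm thick runs between them, centred on the flange width.


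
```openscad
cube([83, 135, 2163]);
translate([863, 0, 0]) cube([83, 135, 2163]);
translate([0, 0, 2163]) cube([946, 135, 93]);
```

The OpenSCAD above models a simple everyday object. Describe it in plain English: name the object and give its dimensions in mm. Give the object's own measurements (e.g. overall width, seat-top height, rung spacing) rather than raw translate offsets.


A door frame. The clear opening is 780 mm wide and 2163 mm high. Two 83 mm wide jambs, 135 mm deep, stand either side of the opening from the floor to the top of the opening. A 93 mm thick head sits across the top of both jambs, spanning the full outside width of the frame.


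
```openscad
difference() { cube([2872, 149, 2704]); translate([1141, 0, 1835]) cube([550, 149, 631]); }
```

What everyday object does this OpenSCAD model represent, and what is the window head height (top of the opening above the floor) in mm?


A wall with a window opening. The window head height is 2466 mm.

A wall with a rectangular opening subtracted — a window. Sill at z = 1835, opening 631 mm tall, so the head is at 1835 + 631 = 2466 mm.


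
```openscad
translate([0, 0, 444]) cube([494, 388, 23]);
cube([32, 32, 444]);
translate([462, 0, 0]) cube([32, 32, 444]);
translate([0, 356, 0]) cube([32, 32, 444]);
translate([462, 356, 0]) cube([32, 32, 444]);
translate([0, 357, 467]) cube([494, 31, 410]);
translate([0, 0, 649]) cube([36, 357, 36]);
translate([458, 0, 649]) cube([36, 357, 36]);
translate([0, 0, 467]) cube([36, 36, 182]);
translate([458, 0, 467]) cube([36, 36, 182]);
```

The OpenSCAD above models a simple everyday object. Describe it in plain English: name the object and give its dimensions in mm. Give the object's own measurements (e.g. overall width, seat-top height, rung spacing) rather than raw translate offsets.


A chair. The seat is a 494×388×23 mm slab with its top at z = 467 mm, on four 32×32 mm corner legs (flush with the seat edges, standing on z = 0). A flat backrest 31 mm thick, 410 mm tall, spans the full seat width and rises from the seat top along its +y edge, rear face flush with the rear of the seat. Two armrests of 36×36 mm section run along each side from the seat's front edge to the front of the backrest, top faces 218 mm above the seat top and outer faces flush with the seat's x-edges; a 36×36 mm post under the front of each armrest stands on the seat at the front corner.


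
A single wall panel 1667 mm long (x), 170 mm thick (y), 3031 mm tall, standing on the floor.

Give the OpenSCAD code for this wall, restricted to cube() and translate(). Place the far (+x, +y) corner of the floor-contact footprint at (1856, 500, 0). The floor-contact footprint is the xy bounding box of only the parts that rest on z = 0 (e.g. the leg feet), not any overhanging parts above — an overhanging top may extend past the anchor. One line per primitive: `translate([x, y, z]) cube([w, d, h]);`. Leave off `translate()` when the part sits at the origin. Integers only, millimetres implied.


translate([189, 330, 0]) cube([1667, 170, 3031]);


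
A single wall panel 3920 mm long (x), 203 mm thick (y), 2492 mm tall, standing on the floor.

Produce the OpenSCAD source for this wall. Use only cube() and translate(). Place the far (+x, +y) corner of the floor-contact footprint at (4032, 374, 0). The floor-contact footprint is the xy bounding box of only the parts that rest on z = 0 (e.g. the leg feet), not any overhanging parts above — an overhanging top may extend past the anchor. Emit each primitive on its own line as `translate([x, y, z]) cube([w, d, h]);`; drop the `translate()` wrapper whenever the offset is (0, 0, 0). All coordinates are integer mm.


translate([112, 171, 0]) cube([3920, 203, 2492]);


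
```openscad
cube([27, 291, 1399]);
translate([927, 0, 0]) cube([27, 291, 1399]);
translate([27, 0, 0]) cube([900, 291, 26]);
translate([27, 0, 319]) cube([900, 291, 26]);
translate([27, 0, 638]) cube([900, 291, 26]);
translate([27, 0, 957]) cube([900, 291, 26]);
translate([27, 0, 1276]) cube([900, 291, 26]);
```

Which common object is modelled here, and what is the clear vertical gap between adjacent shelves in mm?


A bookshelf. The clear shelf gap is 293 mm.

Two tall side panels with 5 horizontal boards between them — a bookshelf. The first two shelf undersides are at z = 0 and z = 319; with shelf thickness 26, the clear gap is 319 − 0 − 26 = 293 mm.


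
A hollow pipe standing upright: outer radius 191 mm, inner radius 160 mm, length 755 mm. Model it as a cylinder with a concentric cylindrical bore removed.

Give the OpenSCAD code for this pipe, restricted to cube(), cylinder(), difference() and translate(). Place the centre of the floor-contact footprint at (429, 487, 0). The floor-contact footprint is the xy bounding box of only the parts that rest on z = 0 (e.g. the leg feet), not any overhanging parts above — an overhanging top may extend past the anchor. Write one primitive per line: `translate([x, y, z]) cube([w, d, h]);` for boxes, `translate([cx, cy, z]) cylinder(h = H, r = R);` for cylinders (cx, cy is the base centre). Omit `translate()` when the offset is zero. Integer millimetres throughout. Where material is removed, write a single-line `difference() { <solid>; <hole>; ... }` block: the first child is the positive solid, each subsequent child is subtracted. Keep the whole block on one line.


difference() { translate([429, 487, 0]) cylinder(h = 755, r = 191); translate([429, 487, 0]) cylinder(h = 755, r = 160); }


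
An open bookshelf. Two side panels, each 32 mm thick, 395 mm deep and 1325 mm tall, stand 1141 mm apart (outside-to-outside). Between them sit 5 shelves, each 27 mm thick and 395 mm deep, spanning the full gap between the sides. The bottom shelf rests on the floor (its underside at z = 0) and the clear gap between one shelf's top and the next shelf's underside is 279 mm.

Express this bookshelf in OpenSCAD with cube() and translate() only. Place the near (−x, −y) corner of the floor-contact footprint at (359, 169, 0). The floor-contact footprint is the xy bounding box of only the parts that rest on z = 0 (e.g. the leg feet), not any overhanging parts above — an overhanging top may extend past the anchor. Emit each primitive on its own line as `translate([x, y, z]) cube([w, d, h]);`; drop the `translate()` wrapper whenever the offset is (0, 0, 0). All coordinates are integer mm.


translate([359, 169, 0]) cube([32, 395, 1325]);
translate([1468, 169, 0]) cube([32, 395, 1325]);
translate([391, 169, 0]) cube([1077, 395, 27]);
translate([391, 169, 306]) cube([1077, 395, 27]);
translate([391, 169, 612]) cube([1077, 395, 27]);
translate([391, 169, 918]) cube([1077, 395, 27]);
translate([391, 169, 1224]) cube([1077, 395, 27]);


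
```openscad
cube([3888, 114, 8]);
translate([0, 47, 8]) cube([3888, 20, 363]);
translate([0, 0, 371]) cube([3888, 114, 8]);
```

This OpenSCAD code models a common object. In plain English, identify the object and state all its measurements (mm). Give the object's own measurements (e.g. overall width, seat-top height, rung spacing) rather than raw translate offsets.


An I-beam lying along x, 3888 mm long. Overall section height 379 mm. Two flanges 114 mm wide (y) and 8 mm thick, one on the floor and one at the top; a web 20 mm thick runs between them, centred on the flange width.


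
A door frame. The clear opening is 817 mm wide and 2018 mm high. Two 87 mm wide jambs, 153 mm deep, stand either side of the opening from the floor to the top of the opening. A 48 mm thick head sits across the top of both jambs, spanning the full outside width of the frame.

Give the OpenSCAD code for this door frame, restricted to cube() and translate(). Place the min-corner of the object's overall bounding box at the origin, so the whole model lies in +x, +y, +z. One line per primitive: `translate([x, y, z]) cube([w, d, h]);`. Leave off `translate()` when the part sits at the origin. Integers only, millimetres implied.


cube([87, 153, 2018]);
translate([904, 0, 0]) cube([87, 153, 2018]);
translate([0, 0, 2018]) cube([991, 153, 48]);


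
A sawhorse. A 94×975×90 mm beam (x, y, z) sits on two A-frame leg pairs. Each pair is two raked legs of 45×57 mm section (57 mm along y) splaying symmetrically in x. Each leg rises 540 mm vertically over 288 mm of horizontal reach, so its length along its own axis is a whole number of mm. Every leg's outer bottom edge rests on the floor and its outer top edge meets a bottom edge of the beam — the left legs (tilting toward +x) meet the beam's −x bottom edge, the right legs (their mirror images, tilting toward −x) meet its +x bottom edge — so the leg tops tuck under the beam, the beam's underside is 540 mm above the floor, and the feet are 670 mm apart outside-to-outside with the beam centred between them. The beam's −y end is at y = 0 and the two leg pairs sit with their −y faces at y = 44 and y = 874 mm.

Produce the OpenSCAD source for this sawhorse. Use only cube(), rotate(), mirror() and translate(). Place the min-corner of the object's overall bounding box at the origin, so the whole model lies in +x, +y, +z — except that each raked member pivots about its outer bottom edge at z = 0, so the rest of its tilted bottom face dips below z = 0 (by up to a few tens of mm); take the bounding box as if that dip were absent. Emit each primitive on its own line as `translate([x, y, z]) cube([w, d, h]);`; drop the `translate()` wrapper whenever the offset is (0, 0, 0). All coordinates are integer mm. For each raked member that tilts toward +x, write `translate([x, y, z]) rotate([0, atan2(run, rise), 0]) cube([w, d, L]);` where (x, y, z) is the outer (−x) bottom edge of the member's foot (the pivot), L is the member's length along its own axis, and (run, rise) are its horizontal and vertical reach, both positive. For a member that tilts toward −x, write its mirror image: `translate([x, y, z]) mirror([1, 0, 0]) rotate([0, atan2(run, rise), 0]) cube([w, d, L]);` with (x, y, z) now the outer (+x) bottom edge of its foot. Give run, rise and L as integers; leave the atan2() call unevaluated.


// leg length = √(288² + 540²) = 612
// right-leg outer foot x = 2·288 + 94 = 670
// beam min-corner = (288, 0, 540)
translate([288, 0, 540]) cube([94, 975, 90]);
translate([0, 44, 0]) rotate([0, atan2(288, 540), 0]) cube([45, 57, 612]);
translate([670, 44, 0]) mirror([1, 0, 0]) rotate([0, atan2(288, 540), 0]) cube([45, 57, 612]);
translate([0, 874, 0]) rotate([0, atan2(288, 540), 0]) cube([45, 57, 612]);
translate([670, 874, 0]) mirror([1, 0, 0]) rotate([0, atan2(288, 540), 0]) cube([45, 57, 612]);


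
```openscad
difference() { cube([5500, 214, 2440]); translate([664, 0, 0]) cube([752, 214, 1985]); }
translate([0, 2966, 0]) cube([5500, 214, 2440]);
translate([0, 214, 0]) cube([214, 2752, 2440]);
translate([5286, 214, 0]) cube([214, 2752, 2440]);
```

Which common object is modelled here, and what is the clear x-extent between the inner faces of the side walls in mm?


A single room. The interior width is 5072 mm.

Four walls enclosing a rectangle with a door in the front wall — a room. Outside width 5500 minus two 214 mm walls gives 5072 mm.


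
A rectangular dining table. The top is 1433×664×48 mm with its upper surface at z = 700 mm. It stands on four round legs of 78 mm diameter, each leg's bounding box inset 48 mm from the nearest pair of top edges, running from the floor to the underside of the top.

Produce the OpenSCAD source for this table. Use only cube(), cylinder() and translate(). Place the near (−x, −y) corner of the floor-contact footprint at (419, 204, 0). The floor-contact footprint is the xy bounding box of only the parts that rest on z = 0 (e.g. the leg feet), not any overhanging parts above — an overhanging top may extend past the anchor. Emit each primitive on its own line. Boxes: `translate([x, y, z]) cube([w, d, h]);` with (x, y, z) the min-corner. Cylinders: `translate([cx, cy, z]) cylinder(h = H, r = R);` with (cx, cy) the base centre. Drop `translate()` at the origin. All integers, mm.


// leg_h = 700 - 48 = 652
translate([371, 156, 652]) cube([1433, 664, 48]);
translate([458, 243, 0]) cylinder(h = 652, r = 39);
translate([1717, 243, 0]) cylinder(h = 652, r = 39);
translate([458, 733, 0]) cylinder(h = 652, r = 39);
translate([1717, 733, 0]) cylinder(h = 652, r = 39);


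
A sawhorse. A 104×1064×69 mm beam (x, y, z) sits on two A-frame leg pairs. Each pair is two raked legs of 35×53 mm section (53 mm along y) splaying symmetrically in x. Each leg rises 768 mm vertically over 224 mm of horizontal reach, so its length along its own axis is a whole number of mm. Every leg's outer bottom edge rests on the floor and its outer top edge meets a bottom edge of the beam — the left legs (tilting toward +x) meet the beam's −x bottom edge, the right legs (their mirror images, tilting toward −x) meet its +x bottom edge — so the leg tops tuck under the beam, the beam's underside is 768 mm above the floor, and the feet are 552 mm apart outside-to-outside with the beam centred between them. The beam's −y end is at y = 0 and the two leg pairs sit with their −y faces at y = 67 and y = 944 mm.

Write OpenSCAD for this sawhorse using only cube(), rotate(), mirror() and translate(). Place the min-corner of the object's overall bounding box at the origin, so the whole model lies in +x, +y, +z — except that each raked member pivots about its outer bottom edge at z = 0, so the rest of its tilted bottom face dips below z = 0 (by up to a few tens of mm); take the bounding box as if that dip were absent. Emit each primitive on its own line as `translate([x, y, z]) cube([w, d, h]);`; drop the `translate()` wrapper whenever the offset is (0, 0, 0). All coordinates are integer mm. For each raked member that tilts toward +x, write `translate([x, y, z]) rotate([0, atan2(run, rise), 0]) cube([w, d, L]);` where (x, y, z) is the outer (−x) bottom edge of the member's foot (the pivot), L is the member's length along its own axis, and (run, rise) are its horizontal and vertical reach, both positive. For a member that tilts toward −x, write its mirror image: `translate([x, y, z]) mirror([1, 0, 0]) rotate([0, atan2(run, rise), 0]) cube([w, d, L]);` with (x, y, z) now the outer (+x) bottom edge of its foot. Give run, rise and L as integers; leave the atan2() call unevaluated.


translate([224, 0, 768]) cube([104, 1064, 69]);
translate([0, 67, 0]) rotate([0, atan2(224, 768), 0]) cube([35, 53, 800]);
translate([552, 67, 0]) mirror([1, 0, 0]) rotate([0, atan2(224, 768), 0]) cube([35, 53, 800]);
translate([0, 944, 0]) rotate([0, atan2(224, 768), 0]) cube([35, 53, 800]);
translate([552, 944, 0]) mirror([1, 0, 0]) rotate([0, atan2(224, 768), 0]) cube([35, 53, 800]);


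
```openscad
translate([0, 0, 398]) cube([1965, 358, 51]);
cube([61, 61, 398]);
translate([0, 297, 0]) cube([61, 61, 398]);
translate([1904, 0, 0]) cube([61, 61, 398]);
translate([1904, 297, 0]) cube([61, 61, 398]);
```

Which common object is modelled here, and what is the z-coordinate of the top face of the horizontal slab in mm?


A bench. The seat-top height is 449 mm.

A long slab on four corner posts — a bench. The slab sits at z = 398 with thickness 51, so the top is 398 + 51 = 449 mm.


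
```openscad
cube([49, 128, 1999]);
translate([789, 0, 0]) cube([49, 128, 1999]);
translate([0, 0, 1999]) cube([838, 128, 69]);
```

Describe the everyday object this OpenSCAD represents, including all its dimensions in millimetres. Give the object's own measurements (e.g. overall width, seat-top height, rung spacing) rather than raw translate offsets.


A door frame. The clear opening is 740 mm wide and 1999 mm high. Two 49 mm wide jambs, 128 mm deep, stand either side of the opening from the floor to the top of the opening. A 69 mm thick head sits across the top of both jambs, spanning the full outside width of the frame.
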